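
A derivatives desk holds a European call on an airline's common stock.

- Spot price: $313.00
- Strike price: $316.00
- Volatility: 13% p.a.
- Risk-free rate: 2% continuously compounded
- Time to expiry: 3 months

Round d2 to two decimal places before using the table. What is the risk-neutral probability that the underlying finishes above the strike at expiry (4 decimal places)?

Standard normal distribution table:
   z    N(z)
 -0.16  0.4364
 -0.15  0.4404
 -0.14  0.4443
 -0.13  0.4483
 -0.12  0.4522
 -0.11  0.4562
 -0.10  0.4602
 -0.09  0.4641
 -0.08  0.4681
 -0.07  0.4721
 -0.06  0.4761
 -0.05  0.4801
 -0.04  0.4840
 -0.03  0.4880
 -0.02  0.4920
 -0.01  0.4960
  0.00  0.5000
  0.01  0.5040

T = 0.25;  σ√T = 0.0650
ln(S/K) + (r + σ²/2)T = ln(313/316) + (0.02 + 0.13²/2)·0.25 = -0.0095 + 0.0071 = -0.0024
d₁ = -0.0024 / 0.0650 = -0.0373 ≈ -0.04
d₂ = d₁ − σ√T = -0.0373 − 0.0650 = -0.1023 ≈ -0.10
Pr(exercise) under Q = N(d₂) = 0.4602

0.4602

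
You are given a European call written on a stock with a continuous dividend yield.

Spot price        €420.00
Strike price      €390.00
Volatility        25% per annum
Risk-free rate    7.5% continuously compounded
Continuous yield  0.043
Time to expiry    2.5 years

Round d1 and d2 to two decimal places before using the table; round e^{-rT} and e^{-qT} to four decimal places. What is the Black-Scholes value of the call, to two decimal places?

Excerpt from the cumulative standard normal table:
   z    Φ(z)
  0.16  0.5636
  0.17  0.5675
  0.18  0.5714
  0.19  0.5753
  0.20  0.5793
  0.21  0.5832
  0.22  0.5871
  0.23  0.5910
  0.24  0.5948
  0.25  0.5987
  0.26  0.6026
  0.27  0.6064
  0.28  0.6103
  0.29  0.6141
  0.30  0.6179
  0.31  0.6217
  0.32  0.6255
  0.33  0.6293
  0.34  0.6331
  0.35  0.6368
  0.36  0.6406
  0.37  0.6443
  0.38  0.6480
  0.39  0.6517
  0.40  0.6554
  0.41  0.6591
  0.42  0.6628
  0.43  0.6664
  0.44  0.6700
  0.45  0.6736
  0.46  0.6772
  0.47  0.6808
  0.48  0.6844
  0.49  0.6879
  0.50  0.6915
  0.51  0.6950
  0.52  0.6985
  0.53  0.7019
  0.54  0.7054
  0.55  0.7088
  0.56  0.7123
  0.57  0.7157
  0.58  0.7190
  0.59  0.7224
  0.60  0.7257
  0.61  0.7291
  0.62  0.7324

T = 2.5;  σ√T = 0.3953
d₁ = [ln(420/390) + (0.075 − 0.043 + ½·0.25²)·2.5] / (σ√T) = (0.0741 + 0.1581) / 0.3953 = 0.5875 ≈ 0.59
d₂ = 0.5875 − 0.3953 = 0.1922 ≈ 0.19
e^(−qT) = e^(−0.043·2.5) = 0.8981;  e^(−rT) = e^(−0.075·2.5) = 0.8290
N(d₁) = N(0.59) = 0.7224;  N(d₂) = N(0.19) = 0.5753
C = 420·0.8981·0.7224 − 390·0.8290·0.5753 = 272.4907 − 186.0002 = 86.4905

€86.49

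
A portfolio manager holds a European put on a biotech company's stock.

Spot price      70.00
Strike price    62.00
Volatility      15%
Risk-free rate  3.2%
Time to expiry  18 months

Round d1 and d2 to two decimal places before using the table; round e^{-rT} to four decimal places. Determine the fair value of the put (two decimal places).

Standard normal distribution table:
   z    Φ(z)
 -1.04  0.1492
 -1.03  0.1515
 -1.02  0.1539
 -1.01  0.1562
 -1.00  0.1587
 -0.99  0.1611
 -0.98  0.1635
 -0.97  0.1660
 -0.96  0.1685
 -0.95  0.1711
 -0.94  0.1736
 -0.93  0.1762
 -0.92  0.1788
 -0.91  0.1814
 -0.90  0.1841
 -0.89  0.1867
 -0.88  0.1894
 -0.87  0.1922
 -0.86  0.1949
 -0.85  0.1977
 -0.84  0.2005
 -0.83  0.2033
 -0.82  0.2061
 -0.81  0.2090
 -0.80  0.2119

T = 1.5;  σ√T = 0.1837
d₁ = [ln(70/62) + (0.032 + 0.15²/2)·1.5] / 0.1837 = [0.1214 + 0.0649] / 0.1837 = 1.0137 ≈ 1.01
d₂ = d₁ − σ√T = 1.0137 − 0.1837 = 0.8300 ≈ 0.83
exp(−rT) = exp(−0.032·1.5) = 0.9531
N(−d₂) = N(-0.83) = 0.2033;  N(−d₁) = N(-1.01) = 0.1562
P = 62·0.9531·0.2033 − 70·0.1562 = 12.0134 − 10.9340 = 1.0794

1.08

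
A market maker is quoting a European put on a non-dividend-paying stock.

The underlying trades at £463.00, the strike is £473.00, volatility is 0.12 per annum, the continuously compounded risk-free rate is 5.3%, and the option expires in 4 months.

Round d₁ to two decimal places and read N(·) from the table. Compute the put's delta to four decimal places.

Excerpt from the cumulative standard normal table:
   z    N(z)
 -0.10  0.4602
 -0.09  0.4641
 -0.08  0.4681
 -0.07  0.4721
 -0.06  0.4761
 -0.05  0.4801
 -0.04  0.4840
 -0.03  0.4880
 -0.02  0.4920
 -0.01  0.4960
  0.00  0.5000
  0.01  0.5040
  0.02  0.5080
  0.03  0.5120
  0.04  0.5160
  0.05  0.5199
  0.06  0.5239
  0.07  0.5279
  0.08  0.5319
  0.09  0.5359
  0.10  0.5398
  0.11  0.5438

σ√T = 0.12 × 0.5774 = 0.0693
ln(S/K) + (r + σ²/2)T = ln(463/473) + (0.053 + 0.12²/2)·0.3333 = -0.0214 + 0.0201 = -0.0013
d₁ = -0.0013 / 0.0693 = -0.0188 ⇒ -0.02
N(d₁) = N(-0.02) = 0.4920
Δ_put = N(d₁) − 1 = 0.4920 − 1 = -0.5080

-0.5080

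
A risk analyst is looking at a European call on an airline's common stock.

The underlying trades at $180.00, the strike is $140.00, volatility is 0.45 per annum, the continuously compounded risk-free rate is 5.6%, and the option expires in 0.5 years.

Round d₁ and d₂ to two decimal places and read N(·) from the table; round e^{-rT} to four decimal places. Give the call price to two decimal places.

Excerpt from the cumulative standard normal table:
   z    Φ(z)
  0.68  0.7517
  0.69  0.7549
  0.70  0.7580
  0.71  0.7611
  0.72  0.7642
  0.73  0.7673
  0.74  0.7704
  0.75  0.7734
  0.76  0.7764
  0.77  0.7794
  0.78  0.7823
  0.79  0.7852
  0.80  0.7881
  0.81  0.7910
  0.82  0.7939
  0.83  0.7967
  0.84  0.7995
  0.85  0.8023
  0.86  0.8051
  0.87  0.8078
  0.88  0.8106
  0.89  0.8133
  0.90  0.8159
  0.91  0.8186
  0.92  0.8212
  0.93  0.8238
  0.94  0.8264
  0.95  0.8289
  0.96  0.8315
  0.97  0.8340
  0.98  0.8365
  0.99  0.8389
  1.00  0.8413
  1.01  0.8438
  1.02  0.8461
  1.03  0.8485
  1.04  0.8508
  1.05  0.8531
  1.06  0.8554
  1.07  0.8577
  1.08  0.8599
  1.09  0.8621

$49.11

T = 0.5;  σ√T = 0.3182
d₁ = [ln(180/140) + (0.056 + 0.45²/2)·0.5] / 0.3182 = [0.2513 + 0.0786] / 0.3182 = 1.0369 ≈ 1.04
d₂ = d₁ − σ√T = 1.0369 − 0.3182 = 0.7187 ≈ 0.72
exp(−rT) = exp(−0.056·0.5) = 0.9724
N(d₁) = N(1.04) = 0.8508;  N(d₂) = N(0.72) = 0.7642
C = 180·0.8508 − 140·0.9724·0.7642 = 153.1440 − 104.0351 = 49.1089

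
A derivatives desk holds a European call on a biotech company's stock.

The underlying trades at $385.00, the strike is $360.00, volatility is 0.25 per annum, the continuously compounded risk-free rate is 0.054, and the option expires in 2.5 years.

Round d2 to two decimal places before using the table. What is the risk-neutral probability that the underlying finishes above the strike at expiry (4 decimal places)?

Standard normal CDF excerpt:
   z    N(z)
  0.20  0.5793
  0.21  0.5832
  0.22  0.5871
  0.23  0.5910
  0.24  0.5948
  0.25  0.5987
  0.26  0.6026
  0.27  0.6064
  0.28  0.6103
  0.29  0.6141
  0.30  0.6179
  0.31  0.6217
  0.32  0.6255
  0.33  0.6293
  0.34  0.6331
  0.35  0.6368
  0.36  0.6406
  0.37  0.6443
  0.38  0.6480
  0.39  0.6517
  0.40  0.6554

0.6217

σ√T = 0.25·√2.5 = 0.3953
d₁ = [ln(385/360) + (0.054 + ½·0.25²)·2.5] / (σ√T) = (0.0671 + 0.2131) / 0.3953 = 0.7090 ≈ 0.71
d₂ = 0.7090 − 0.3953 = 0.3137 ≈ 0.31
Risk-neutral Pr[S_T > K] = N(d₂) = N(0.31) = 0.6217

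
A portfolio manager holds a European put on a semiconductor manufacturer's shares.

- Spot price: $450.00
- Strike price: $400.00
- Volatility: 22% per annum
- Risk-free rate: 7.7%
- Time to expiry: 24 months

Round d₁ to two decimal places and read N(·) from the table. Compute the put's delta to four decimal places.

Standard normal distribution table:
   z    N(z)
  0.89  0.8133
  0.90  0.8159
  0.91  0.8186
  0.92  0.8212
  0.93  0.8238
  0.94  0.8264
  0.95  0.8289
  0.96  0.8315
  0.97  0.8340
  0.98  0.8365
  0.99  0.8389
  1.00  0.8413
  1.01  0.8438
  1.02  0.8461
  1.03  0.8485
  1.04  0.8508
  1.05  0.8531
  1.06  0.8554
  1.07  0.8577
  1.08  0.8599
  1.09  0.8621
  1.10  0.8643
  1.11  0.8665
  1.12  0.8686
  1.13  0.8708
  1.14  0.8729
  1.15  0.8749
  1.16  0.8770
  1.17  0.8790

-0.1515

σ√T = 0.22 × 1.4142 = 0.3111
d₁ = [ln(450/400) + (0.077 + 0.22²/2)·2] / 0.3111 = [0.1178 + 0.2024] / 0.3111 = 1.0291 ⇒ 1.03
N(d₁) = N(1.03) = 0.8485
Δ_put = N(d₁) − 1 = 0.8485 − 1 = -0.1515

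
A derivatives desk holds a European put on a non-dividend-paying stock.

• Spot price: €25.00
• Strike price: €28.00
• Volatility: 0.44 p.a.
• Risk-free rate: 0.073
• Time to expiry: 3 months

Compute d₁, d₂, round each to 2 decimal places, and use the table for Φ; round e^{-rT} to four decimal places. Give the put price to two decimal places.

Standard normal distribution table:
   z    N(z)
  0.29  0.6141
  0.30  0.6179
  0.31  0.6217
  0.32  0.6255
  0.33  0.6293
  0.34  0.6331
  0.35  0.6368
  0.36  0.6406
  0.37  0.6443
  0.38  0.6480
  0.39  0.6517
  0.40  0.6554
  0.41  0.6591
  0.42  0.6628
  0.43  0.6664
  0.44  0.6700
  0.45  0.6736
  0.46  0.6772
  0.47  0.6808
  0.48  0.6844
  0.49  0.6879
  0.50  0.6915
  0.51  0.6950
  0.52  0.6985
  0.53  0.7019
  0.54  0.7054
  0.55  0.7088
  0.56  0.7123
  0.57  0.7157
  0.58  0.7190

€3.76

T = 0.25;  σ√T = 0.2200
d₁ = [ln(25/28) + (0.073 + ½·0.44²)·0.25] / (σ√T) = (-0.1133 + 0.0425) / 0.2200 = -0.3222 which rounds to -0.32
d₂ = -0.3222 − 0.2200 = -0.5422 which rounds to -0.54
e^(−rT) = e^(−0.073·0.25) = 0.9819
N(−d₂) = N(0.54) = 0.7054;  N(−d₁) = N(0.32) = 0.6255
P = 28·0.9819·0.7054 − 25·0.6255 = 19.3937 − 15.6375 = 3.7562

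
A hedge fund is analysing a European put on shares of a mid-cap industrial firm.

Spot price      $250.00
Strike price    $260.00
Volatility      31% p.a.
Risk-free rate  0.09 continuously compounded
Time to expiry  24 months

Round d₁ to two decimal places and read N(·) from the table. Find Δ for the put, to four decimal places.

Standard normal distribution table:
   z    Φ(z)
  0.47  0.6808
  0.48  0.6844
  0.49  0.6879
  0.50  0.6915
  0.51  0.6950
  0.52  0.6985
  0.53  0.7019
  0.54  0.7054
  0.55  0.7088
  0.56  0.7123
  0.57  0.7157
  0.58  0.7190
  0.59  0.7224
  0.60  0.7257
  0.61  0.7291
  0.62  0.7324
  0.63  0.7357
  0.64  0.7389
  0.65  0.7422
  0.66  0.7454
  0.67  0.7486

σ√T = 0.31 × 1.4142 = 0.4384
d₁ = [ln(250/260) + (0.09 + ½·0.31²)·2] / (σ√T) = (-0.0392 + 0.2761) / 0.4384 = 0.5403 → 0.54
N(d₁) = N(0.54) = 0.7054
Δ_put = N(d₁) − 1 = 0.7054 − 1 = -0.2946

-0.2946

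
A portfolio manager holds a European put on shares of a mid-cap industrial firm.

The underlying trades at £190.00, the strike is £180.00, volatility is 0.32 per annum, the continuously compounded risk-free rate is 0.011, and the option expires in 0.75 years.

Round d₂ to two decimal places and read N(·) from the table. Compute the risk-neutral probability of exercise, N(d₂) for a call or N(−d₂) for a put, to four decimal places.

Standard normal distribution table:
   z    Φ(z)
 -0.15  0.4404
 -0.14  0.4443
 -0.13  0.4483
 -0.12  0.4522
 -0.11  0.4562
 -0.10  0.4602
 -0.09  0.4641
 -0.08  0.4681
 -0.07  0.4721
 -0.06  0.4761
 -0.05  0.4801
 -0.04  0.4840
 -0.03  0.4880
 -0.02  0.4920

0.4641

σ√T = 0.32 × 0.8660 = 0.2771
d₁ = [ln(190/180) + (0.011 + 0.32²/2)·0.75] / 0.2771 = [0.0541 + 0.0467] / 0.2771 = 0.3634 ⇒ 0.36
d₂ = d₁ − σ√T = 0.3634 − 0.2771 = 0.0863 ⇒ 0.09
Pr(exercise) under Q = N(−d₂) = N(-0.09) = 0.4641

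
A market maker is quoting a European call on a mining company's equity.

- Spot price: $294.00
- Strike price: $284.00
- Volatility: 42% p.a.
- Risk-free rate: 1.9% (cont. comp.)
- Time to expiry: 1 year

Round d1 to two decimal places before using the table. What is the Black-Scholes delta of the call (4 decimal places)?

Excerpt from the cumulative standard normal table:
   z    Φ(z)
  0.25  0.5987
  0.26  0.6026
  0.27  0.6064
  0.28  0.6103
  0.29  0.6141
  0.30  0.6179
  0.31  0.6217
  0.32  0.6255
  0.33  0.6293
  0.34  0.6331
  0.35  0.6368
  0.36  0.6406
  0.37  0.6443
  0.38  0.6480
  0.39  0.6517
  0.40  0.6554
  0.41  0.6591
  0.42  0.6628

σ√T = 0.42 × 1.0000 = 0.4200
d₁ = [ln(294/284) + (0.019 + 0.42²/2)·1] / 0.4200 = [0.0346 + 0.1072] / 0.4200 = 0.3376 which rounds to 0.34
N(d₁) = N(0.34) = 0.6331
Δ_call = N(d₁) = 0.6331

0.6331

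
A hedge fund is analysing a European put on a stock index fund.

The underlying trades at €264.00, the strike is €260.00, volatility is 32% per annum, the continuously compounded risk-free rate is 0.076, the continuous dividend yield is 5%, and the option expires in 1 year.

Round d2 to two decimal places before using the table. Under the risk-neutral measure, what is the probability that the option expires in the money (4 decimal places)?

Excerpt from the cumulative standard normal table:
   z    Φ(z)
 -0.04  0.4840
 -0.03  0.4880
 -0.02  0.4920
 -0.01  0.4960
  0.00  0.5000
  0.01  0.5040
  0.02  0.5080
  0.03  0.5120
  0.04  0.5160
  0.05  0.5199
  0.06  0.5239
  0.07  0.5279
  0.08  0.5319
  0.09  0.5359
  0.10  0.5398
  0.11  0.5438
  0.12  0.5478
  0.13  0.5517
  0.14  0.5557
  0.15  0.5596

0.5120

σ√T = 0.32·√1 = 0.3200
d₁ = [ln(264/260) + (0.076 − 0.05 + 0.32²/2)·1] / 0.3200 = [0.0153 + 0.0772] / 0.3200 = 0.2890 → 0.29
d₂ = d₁ − σ√T = 0.2890 − 0.3200 = -0.0310 → -0.03
Risk-neutral Pr[S_T < K] = N(−d₂) = N(0.03) = 0.5120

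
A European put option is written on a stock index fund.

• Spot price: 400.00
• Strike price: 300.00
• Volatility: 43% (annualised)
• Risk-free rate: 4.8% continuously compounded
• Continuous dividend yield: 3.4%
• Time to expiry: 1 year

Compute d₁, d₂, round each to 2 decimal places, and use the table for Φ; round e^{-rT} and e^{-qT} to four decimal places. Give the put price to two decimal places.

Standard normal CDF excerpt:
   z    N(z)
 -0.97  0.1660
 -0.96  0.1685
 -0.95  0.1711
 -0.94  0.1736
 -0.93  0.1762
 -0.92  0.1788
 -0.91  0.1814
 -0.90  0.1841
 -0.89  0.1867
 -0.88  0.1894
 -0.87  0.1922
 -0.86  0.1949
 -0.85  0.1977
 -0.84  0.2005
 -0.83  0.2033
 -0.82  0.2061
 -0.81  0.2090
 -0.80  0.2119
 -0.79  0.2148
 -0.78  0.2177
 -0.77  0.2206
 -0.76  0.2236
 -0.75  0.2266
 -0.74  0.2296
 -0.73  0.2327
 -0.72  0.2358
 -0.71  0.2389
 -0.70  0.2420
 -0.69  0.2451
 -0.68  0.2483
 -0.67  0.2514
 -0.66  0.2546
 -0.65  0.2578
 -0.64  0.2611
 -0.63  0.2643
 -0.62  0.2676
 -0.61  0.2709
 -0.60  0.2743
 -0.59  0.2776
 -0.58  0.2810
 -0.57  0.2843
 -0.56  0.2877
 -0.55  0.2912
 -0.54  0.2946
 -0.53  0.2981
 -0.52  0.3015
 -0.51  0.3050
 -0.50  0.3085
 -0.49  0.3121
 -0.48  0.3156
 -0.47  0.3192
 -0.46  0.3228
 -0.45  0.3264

20.11

σ√T = 0.43 × 1.0000 = 0.4300
ln(S/K) + (r − q + σ²/2)T = ln(400/300) + (0.048 − 0.034 + 0.43²/2)·1 = 0.2877 + 0.1064 = 0.3941
d₁ = 0.3941 / 0.4300 = 0.9166 ⇒ 0.92
d₂ = d₁ − σ√T = 0.9166 − 0.4300 = 0.4866 ⇒ 0.49
exp(−qT) = exp(−0.034·1) = 0.9666;  exp(−rT) = exp(−0.048·1) = 0.9531
N(−d₂) = N(-0.49) = 0.3121;  N(−d₁) = N(-0.92) = 0.1788
P = 300·0.9531·0.3121 − 400·0.9666·0.1788 = 89.2388 − 69.1312 = 20.1075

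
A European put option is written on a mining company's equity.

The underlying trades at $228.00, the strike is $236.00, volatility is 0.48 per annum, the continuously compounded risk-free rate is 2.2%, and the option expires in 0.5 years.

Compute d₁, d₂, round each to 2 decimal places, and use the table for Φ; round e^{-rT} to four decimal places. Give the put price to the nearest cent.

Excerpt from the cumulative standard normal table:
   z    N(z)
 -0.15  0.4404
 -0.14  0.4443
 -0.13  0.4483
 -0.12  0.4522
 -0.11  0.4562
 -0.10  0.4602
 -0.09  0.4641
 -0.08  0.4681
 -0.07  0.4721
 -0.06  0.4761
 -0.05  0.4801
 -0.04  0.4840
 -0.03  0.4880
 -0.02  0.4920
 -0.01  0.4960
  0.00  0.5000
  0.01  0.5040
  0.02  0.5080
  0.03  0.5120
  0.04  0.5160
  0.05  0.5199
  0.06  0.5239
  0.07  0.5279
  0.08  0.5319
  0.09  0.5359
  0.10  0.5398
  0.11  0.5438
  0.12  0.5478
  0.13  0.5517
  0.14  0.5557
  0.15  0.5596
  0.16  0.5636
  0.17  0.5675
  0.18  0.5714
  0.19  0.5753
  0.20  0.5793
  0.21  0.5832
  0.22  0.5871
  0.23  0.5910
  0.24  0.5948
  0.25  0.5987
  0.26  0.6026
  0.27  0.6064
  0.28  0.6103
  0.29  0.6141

T = 0.5;  σ√T = 0.3394
d₁ = [ln(228/236) + (0.022 + 0.48²/2)·0.5] / 0.3394 = [-0.0345 + 0.0686] / 0.3394 = 0.1005 which rounds to 0.10
d₂ = d₁ − σ√T = 0.1005 − 0.3394 = -0.2389 which rounds to -0.24
e^(−rT) = e^(−0.022·0.5) = 0.9891
N(−d₂) = N(0.24) = 0.5948;  N(−d₁) = N(-0.10) = 0.4602
P = 236·0.9891·0.5948 − 228·0.4602 = 138.8427 − 104.9256 = 33.9171

$33.92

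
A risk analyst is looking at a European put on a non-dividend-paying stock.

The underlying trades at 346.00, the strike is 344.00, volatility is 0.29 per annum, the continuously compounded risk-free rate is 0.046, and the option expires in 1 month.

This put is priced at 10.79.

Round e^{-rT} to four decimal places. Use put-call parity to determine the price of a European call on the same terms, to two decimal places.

e^(−rT) = e^(−0.046·0.08333) = 0.9962
Put-call parity: C − P = S − K·e^(−rT) = 346 − 344·0.9962 = 346 − 342.6928 = 3.3072
C = P + (C − P) = 10.79 + (3.3072) = 14.0972

14.10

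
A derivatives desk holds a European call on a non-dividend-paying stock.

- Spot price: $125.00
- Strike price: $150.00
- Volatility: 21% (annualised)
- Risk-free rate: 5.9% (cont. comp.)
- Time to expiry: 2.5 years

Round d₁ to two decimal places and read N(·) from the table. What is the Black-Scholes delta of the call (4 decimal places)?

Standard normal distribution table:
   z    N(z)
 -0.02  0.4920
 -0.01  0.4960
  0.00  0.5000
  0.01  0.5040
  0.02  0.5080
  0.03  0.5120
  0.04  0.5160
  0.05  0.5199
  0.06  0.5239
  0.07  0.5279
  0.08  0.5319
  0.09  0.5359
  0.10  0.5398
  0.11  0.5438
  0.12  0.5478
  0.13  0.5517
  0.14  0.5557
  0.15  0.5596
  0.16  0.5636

0.5239

T = 2.5;  σ√T = 0.3320
d₁ = [ln(125/150) + (0.059 + 0.21²/2)·2.5] / 0.3320 = [-0.1823 + 0.2026] / 0.3320 = 0.0611 ⇒ 0.06
N(d₁) = N(0.06) = 0.5239
Δ_call = N(d₁) = 0.5239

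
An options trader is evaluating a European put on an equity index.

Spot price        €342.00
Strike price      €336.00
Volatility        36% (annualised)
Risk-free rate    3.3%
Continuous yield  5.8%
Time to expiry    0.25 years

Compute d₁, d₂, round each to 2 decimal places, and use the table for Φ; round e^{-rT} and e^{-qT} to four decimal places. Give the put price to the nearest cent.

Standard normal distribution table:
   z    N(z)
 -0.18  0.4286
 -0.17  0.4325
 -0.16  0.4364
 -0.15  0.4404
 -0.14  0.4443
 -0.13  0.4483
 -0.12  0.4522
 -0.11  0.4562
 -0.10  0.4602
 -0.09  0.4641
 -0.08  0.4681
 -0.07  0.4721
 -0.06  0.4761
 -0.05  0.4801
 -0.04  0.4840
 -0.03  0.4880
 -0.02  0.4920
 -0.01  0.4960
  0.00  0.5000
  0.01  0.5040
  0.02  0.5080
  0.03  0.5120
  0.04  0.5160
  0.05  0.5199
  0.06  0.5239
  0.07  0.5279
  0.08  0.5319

σ√T = 0.36 × 0.5000 = 0.1800
d₁ = [ln(342/336) + (0.033 − 0.058 + 0.36²/2)·0.25] / 0.1800 = [0.0177 + 0.0099] / 0.1800 = 0.1536 → 0.15
d₂ = d₁ − σ√T = 0.1536 − 0.1800 = -0.0264 → -0.03
e^(−qT) = e^(−0.058·0.25) = 0.9856;  e^(−rT) = e^(−0.033·0.25) = 0.9918
P = 336·0.9918·N(0.03) − 342·0.9856·N(-0.15) = 336·0.9918·0.5120 − 342·0.9856·0.4404 = 170.6213 − 148.4479 = 22.1734

€22.17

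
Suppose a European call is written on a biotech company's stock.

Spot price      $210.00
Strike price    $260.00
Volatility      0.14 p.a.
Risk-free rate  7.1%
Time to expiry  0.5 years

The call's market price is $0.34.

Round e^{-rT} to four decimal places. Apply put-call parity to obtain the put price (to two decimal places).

$41.27

exp(−rT) = exp(−0.071·0.5) = 0.9651
Put-call parity: C − P = S − K·e^(−rT) = 210 − 260·0.9651 = 210 − 250.9260 = -40.9260
P = C − (C − P) = 0.34 − (-40.9260) = 41.2660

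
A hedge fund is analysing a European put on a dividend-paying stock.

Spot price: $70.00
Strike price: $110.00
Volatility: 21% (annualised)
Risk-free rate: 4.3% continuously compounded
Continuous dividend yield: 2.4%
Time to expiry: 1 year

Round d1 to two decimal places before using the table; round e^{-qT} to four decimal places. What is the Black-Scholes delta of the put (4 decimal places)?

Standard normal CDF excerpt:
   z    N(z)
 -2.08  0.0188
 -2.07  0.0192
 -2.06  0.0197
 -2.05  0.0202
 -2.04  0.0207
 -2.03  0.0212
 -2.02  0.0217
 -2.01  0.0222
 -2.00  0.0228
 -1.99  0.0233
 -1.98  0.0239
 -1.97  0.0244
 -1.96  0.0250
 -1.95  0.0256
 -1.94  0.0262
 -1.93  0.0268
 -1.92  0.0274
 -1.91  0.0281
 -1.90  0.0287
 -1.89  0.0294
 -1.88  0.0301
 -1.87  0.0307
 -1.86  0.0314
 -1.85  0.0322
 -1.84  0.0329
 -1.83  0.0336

-0.9519

T = 1;  σ√T = 0.2100
d₁ = [ln(70/110) + (0.043 − 0.024 + 0.21²/2)·1] / 0.2100 = [-0.4520 + 0.0410] / 0.2100 = -1.9568 → -1.96
N(d₁) = N(-1.96) = 0.0250
Δ_put = exp(−qT)·(N(d₁) − 1) = 0.9763·(0.0250 − 1) = -0.9519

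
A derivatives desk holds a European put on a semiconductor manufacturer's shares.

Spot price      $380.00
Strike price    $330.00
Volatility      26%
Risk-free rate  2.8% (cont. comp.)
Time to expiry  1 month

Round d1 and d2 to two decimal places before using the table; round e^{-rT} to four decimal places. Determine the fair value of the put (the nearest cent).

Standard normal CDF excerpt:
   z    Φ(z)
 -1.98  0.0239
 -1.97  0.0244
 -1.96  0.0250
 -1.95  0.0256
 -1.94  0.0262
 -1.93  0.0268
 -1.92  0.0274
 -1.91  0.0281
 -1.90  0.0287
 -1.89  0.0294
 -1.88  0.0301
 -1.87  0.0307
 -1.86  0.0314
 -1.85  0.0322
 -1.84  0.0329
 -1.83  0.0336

σ√T = 0.26·√0.08333 = 0.0751
ln(S/K) + (r + σ²/2)T = ln(380/330) + (0.028 + 0.26²/2)·0.08333 = 0.1411 + 0.0052 = 0.1462
d₁ = 0.1462 / 0.0751 = 1.9483 ⇒ 1.95
d₂ = d₁ − σ√T = 1.9483 − 0.0751 = 1.8732 ⇒ 1.87
exp(−rT) = exp(−0.028·0.08333) = 0.9977
P = 330·0.9977·N(-1.87) − 380·N(-1.95) = 330·0.9977·0.0307 − 380·0.0256 = 10.1077 − 9.7280 = 0.3797

$0.38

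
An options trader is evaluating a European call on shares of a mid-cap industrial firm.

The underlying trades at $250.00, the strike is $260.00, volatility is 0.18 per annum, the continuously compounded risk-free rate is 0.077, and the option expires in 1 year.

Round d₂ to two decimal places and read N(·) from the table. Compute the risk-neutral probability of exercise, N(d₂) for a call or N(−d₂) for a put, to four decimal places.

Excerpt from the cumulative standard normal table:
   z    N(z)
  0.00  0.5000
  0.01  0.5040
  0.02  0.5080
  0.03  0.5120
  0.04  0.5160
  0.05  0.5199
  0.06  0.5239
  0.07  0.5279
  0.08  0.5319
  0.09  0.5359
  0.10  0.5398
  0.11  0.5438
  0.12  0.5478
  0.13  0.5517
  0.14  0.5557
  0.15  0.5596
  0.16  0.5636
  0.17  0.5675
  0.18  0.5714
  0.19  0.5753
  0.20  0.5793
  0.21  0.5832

σ√T = 0.18·√1 = 0.1800
d₁ = [ln(250/260) + (0.077 + 0.18²/2)·1] / 0.1800 = [-0.0392 + 0.0932] / 0.1800 = 0.2999 which rounds to 0.30
d₂ = d₁ − σ√T = 0.2999 − 0.1800 = 0.1199 which rounds to 0.12
Risk-neutral Pr[S_T > K] = N(d₂) = N(0.12) = 0.5478

0.5478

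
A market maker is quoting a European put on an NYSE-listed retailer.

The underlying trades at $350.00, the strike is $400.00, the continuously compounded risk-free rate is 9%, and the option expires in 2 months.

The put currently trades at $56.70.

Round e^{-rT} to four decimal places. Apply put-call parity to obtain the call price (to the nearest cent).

exp(−rT) = exp(−0.09·0.1667) = 0.9851
Put-call parity: C − P = S − K·e^(−rT) = 350 − 400·0.9851 = 350 − 394.0400 = -44.0400
C = P + (C − P) = 56.70 + (-44.0400) = 12.6600

$12.66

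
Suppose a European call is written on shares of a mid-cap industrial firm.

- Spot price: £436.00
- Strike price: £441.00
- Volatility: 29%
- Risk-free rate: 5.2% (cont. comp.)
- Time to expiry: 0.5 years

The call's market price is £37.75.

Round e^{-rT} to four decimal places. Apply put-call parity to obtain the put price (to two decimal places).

£31.42

exp(−rT) = exp(−0.052·0.5) = 0.9743
Put-call parity: C − P = S − K·e^(−rT) = 436 − 441·0.9743 = 436 − 429.6663 = 6.3337
P = C − (C − P) = 37.75 − (6.3337) = 31.4163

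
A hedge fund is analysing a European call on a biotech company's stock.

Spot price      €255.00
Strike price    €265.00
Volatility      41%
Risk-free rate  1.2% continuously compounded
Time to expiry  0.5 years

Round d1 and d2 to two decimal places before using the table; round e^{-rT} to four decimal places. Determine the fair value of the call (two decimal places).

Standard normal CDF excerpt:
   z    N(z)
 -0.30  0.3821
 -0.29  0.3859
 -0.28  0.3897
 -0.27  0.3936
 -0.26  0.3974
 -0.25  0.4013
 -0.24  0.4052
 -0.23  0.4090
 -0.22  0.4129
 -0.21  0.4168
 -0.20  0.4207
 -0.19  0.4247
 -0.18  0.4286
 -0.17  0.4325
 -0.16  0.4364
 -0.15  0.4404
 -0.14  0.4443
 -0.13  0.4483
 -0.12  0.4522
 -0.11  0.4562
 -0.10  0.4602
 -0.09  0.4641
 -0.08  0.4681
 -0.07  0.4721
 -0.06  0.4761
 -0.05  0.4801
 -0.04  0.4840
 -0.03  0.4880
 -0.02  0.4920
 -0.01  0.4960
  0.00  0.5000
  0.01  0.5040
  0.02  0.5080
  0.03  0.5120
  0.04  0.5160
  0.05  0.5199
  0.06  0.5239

€25.88

T = 0.5;  σ√T = 0.2899
ln(S/K) + (r + σ²/2)T = ln(255/265) + (0.012 + 0.41²/2)·0.5 = -0.0385 + 0.0480 = 0.0096
d₁ = 0.0096 / 0.2899 = 0.0330 ≈ 0.03
d₂ = d₁ − σ√T = 0.0330 − 0.2899 = -0.2569 ≈ -0.26
e^(−rT) = e^(−0.012·0.5) = 0.9940
N(d₁) = N(0.03) = 0.5120;  N(d₂) = N(-0.26) = 0.3974
C = 255·0.5120 − 265·0.9940·0.3974 = 130.5600 − 104.6791 = 25.8809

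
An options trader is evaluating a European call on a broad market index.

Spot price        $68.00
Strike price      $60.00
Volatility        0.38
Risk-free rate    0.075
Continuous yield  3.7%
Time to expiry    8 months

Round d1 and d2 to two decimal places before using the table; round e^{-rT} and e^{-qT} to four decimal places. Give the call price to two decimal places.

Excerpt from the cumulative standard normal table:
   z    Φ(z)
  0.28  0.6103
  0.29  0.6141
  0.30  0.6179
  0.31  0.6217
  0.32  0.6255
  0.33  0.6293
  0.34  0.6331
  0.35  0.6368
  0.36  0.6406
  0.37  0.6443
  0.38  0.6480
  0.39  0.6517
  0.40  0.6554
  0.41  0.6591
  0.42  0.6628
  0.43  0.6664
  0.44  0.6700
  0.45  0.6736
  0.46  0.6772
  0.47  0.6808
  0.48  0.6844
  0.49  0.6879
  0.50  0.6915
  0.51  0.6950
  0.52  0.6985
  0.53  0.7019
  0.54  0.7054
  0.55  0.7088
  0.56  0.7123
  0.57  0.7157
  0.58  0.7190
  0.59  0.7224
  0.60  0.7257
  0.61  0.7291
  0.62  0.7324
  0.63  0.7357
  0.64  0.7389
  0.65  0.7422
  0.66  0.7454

σ√T = 0.38·√0.6667 = 0.3103
d₁ = [ln(68/60) + (0.075 − 0.037 + 0.38²/2)·0.6667] / 0.3103 = [0.1252 + 0.0735] / 0.3103 = 0.6402 → 0.64
d₂ = d₁ − σ√T = 0.6402 − 0.3103 = 0.3299 → 0.33
exp(−qT) = exp(−0.037·0.6667) = 0.9756;  exp(−rT) = exp(−0.075·0.6667) = 0.9512
N(d₁) = N(0.64) = 0.7389;  N(d₂) = N(0.33) = 0.6293
C = 68·0.9756·0.7389 − 60·0.9512·0.6293 = 49.0192 − 35.9154 = 13.1038

$13.10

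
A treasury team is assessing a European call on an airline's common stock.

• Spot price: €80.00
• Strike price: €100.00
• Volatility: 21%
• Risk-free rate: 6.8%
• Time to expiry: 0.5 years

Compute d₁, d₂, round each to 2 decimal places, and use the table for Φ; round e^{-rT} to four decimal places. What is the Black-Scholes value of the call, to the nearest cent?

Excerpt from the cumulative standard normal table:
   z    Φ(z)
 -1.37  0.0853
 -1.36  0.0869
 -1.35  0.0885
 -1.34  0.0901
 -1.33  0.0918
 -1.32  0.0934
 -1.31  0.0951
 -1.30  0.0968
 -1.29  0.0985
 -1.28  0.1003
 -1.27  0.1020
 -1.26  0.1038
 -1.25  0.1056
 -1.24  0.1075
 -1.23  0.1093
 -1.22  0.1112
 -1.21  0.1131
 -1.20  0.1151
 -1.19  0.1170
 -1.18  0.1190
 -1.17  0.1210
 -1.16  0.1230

€0.65

σ√T = 0.21·√0.5 = 0.1485
d₁ = [ln(80/100) + (0.068 + ½·0.21²)·0.5] / (σ√T) = (-0.2231 + 0.0450) / 0.1485 = -1.1995 ≈ -1.20
d₂ = -1.1995 − 0.1485 = -1.3480 ≈ -1.35
exp(−rT) = exp(−0.068·0.5) = 0.9666
C = 80·N(-1.20) − 100·0.9666·N(-1.35) = 80·0.1151 − 100·0.9666·0.0885 = 9.2080 − 8.5544 = 0.6536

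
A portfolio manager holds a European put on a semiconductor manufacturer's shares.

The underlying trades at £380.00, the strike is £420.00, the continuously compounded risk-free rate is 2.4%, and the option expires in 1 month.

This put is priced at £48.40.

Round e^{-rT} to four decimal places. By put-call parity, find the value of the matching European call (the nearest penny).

£9.24

e^(−rT) = e^(−0.024·0.08333) = 0.9980
Put-call parity: C − P = S − K·e^(−rT) = 380 − 420·0.9980 = 380 − 419.1600 = -39.1600
C = P + (C − P) = 48.40 + (-39.1600) = 9.2400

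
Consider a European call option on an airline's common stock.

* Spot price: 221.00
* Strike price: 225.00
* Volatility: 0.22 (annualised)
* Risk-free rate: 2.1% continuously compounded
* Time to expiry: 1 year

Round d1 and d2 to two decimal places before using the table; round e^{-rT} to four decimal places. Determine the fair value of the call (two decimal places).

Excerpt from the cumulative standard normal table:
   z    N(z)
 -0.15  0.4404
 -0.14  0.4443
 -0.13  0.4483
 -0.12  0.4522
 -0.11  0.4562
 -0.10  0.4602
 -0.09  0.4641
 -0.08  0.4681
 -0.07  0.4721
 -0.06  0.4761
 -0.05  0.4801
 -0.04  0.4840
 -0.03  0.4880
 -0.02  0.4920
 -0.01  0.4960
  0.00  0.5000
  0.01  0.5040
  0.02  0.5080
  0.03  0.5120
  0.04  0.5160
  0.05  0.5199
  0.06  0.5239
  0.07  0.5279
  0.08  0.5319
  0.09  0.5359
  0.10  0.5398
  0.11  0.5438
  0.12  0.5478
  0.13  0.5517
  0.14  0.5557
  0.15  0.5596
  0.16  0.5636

19.67

σ√T = 0.22·√1 = 0.2200
ln(S/K) + (r + σ²/2)T = ln(221/225) + (0.021 + 0.22²/2)·1 = -0.0179 + 0.0452 = 0.0273
d₁ = 0.0273 / 0.2200 = 0.1239 → 0.12
d₂ = d₁ − σ√T = 0.1239 − 0.2200 = -0.0961 → -0.10
exp(−rT) = exp(−0.021·1) = 0.9792
N(d₁) = N(0.12) = 0.5478;  N(d₂) = N(-0.10) = 0.4602
C = 221·0.5478 − 225·0.9792·0.4602 = 121.0638 − 101.3913 = 19.6725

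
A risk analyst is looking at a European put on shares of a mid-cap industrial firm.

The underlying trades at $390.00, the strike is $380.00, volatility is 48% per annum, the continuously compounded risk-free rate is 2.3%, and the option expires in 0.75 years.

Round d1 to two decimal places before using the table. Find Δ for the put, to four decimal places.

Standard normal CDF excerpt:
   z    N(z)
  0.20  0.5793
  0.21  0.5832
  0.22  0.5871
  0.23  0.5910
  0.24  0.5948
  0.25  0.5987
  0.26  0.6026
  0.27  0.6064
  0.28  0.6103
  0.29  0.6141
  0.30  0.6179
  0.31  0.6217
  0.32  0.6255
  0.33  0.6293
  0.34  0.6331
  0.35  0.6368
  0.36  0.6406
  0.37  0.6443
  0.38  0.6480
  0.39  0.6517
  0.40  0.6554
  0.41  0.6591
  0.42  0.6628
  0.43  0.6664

σ√T = 0.48·√0.75 = 0.4157
d₁ = [ln(390/380) + (0.023 + 0.48²/2)·0.75] / 0.4157 = [0.0260 + 0.1036] / 0.4157 = 0.3118 ⇒ 0.31
N(d₁) = N(0.31) = 0.6217
Δ_put = N(d₁) − 1 = 0.6217 − 1 = -0.3783

-0.3783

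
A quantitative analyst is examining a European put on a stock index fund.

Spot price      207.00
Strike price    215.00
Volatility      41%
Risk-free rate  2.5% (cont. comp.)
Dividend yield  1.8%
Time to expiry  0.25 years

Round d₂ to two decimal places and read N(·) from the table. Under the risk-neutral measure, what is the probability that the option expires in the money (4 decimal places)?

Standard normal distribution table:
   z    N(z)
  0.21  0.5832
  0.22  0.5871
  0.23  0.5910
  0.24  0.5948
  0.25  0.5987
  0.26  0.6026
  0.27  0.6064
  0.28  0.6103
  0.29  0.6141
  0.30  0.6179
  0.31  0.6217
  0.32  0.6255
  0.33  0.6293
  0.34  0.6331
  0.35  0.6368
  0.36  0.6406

0.6103

σ√T = 0.41 × 0.5000 = 0.2050
d₁ = [ln(207/215) + (0.025 − 0.018 + 0.41²/2)·0.25] / 0.2050 = [-0.0379 + 0.0228] / 0.2050 = -0.0739 ⇒ -0.07
d₂ = d₁ − σ√T = -0.0739 − 0.2050 = -0.2789 ⇒ -0.28
Pr(exercise) under Q = N(−d₂) = N(0.28) = 0.6103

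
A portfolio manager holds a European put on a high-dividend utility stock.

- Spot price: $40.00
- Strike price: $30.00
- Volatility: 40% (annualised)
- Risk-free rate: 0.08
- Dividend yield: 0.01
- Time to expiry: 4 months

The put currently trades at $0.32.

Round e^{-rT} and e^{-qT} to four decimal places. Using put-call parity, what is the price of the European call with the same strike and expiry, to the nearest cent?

exp(−qT) = exp(−0.01·0.3333) = 0.9967;  exp(−rT) = exp(−0.08·0.3333) = 0.9737
Put-call parity: C − P = S·e^(−qT) − K·e^(−rT) = 40·0.9967 − 30·0.9737 = 39.8680 − 29.2110 = 10.6570
C = P + (C − P) = 0.32 + (10.6570) = 10.9770

$10.98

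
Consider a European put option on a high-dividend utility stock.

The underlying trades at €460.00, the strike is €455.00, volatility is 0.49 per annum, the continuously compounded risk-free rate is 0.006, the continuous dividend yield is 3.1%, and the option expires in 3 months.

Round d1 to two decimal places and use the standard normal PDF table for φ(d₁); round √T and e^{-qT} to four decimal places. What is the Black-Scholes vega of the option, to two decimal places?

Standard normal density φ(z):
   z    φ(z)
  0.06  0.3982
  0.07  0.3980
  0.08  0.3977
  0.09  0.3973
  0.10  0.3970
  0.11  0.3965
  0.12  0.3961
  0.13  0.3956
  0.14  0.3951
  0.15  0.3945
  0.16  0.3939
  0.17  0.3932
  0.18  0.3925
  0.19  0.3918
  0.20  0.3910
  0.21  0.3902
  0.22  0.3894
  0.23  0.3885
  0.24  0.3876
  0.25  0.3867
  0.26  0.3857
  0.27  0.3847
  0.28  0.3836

90.17

σ√T = 0.49·√0.25 = 0.2450
d₁ = [ln(460/455) + (0.006 − 0.031 + 0.49²/2)·0.25] / 0.2450 = [0.0109 + 0.0238] / 0.2450 = 0.1416 which rounds to 0.14
√T = √0.25 = 0.5000
φ(d₁) = φ(0.14) = 0.3951
exp(−qT) = exp(−0.031·0.25) = 0.9923
vega = S·exp(−qT)·φ(d₁)·√T = 460·0.9923·0.3951·0.5000 = 90.1733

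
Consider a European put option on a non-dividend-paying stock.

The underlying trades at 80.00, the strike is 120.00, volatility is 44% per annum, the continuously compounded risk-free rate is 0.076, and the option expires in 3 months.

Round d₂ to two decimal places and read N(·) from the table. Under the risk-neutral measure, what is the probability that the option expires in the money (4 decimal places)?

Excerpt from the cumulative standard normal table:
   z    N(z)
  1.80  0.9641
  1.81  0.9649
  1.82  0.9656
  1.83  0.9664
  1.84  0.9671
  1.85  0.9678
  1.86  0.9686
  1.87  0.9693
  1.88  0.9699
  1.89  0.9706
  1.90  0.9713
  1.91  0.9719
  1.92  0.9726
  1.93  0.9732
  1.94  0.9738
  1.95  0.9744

0.9693

T = 0.25;  σ√T = 0.2200
d₁ = [ln(80/120) + (0.076 + 0.44²/2)·0.25] / 0.2200 = [-0.4055 + 0.0432] / 0.2200 = -1.6467 which rounds to -1.65
d₂ = d₁ − σ√T = -1.6467 − 0.2200 = -1.8667 which rounds to -1.87
Pr(exercise) under Q = N(−d₂) = N(1.87) = 0.9693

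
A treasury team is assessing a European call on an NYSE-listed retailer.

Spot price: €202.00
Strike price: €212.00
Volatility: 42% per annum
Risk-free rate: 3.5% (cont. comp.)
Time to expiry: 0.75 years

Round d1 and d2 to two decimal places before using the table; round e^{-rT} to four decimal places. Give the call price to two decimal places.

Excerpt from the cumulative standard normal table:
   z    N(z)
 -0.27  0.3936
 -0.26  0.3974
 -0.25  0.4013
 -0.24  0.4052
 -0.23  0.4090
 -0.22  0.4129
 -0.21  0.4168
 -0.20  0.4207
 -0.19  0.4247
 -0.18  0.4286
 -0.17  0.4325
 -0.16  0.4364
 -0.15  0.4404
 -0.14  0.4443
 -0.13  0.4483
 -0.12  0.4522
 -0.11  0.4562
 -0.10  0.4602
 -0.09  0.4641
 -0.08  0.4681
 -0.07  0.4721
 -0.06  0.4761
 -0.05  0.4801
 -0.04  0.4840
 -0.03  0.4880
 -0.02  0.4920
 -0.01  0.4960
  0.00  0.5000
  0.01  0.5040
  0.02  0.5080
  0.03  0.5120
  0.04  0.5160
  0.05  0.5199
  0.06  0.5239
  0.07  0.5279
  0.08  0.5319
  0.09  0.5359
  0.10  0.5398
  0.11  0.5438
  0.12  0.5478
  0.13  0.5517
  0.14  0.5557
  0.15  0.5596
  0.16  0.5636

T = 0.75;  σ√T = 0.3637
ln(S/K) + (r + σ²/2)T = ln(202/212) + (0.035 + 0.42²/2)·0.75 = -0.0483 + 0.0924 = 0.0441
d₁ = 0.0441 / 0.3637 = 0.1212 → 0.12
d₂ = d₁ − σ√T = 0.1212 − 0.3637 = -0.2425 → -0.24
e^(−rT) = e^(−0.035·0.75) = 0.9741
N(d₁) = N(0.12) = 0.5478;  N(d₂) = N(-0.24) = 0.4052
C = 202·0.5478 − 212·0.9741·0.4052 = 110.6556 − 83.6775 = 26.9781

€26.98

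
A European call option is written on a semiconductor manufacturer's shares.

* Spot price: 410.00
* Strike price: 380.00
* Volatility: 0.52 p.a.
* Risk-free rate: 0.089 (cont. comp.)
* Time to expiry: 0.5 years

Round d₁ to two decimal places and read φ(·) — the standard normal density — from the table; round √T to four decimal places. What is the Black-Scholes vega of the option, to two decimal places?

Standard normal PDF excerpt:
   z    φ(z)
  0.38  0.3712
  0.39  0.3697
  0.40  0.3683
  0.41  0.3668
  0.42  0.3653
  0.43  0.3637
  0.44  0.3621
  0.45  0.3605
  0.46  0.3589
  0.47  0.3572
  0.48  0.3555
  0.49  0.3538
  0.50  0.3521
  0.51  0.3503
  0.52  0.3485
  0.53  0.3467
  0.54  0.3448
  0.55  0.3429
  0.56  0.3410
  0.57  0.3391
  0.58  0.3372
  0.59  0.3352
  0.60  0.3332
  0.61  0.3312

101.56

σ√T = 0.52 × 0.7071 = 0.3677
d₁ = [ln(410/380) + (0.089 + 0.52²/2)·0.5] / 0.3677 = [0.0760 + 0.1121] / 0.3677 = 0.5115 ⇒ 0.51
√T = √0.5 = 0.7071
φ(d₁) = φ(0.51) = 0.3503
vega = S·φ(d₁)·√T = 410·0.3503·0.7071 = 101.5558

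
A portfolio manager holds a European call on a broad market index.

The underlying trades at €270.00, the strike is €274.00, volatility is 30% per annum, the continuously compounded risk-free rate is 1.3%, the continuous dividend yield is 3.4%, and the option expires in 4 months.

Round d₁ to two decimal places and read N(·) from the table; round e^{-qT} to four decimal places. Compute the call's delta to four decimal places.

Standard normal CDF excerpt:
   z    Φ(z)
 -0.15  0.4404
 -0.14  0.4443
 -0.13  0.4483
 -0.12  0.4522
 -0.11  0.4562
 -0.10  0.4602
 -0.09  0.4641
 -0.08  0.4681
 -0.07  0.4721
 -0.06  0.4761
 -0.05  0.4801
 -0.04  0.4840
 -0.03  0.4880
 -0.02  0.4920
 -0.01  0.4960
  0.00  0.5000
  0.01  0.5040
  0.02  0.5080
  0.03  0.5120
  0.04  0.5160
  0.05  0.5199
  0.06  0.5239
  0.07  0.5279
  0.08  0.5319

0.4785

T = 0.3333;  σ√T = 0.1732
d₁ = [ln(270/274) + (0.013 − 0.034 + ½·0.3²)·0.3333] / (σ√T) = (-0.0147 + 0.0080) / 0.1732 = -0.0387 → -0.04
N(d₁) = N(-0.04) = 0.4840
Δ_call = exp(−qT)·N(d₁) = 0.9887·0.4840 = 0.4785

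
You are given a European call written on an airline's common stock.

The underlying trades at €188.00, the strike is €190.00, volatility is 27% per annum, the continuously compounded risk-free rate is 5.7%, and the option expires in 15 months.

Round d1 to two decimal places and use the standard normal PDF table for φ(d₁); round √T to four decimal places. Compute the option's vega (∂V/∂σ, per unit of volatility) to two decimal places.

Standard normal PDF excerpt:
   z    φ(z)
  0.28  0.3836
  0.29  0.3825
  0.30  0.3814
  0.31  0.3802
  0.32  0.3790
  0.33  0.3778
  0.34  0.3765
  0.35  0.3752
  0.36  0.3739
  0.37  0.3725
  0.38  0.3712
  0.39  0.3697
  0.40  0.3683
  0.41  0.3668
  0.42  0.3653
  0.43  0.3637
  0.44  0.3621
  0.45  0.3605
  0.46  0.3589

σ√T = 0.27·√1.25 = 0.3019
d₁ = [ln(188/190) + (0.057 + 0.27²/2)·1.25] / 0.3019 = [-0.0106 + 0.1168] / 0.3019 = 0.3519 which rounds to 0.35
√T = √1.25 = 1.1180
φ(d₁) = φ(0.35) = 0.3752
vega = S·φ(d₁)·√T = 188·0.3752·1.1180 = 78.8610

78.86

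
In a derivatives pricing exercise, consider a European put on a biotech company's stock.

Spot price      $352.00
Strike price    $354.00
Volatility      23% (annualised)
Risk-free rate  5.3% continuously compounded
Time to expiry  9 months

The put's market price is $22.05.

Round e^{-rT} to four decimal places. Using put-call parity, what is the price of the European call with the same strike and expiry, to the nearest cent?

e^(−rT) = e^(−0.053·0.75) = 0.9610
Put-call parity: C − P = S − K·e^(−rT) = 352 − 354·0.9610 = 352 − 340.1940 = 11.8060
C = P + (C − P) = 22.05 + (11.8060) = 33.8560

$33.86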